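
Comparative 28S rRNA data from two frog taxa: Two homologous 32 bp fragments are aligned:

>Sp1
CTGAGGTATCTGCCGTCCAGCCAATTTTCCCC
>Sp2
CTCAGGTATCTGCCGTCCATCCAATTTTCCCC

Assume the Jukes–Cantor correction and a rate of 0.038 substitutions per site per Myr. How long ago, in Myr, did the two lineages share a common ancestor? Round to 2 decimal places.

The sequences differ at 2 of 32 sites (3, 20), so p = 2/32 = 0.0625.
d = −(3/4) ln(1 − 4p/3) = −0.75 ln(1 − 0.083333) = −0.75 ln(0.916667)
  = −0.75 × (-0.087011) = 0.065258 substitutions/site.
Under a molecular clock d = 2μt, so t = d/(2μ) = 0.065258 / (2 × 0.038) = 0.86 Myr.

0.86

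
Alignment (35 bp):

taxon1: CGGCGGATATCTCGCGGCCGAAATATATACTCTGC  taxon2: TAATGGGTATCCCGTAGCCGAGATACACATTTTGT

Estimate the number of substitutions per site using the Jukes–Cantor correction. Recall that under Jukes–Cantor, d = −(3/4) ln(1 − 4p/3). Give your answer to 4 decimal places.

0.5716

The sequences differ at 14 of 35 sites, so p = 14/35 = 0.4.
d = −(3/4) ln(1 − 4p/3) = −0.75 ln(1 − 0.533333) = −0.75 ln(0.466667)
  = −0.75 × (-0.762139) = 0.571604 substitutions/site.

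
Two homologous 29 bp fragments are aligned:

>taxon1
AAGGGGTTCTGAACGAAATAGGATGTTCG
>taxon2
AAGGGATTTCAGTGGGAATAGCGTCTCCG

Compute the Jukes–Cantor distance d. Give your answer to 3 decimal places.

The sequences differ at 12 of 29 sites, so p = 12/29 ≈ 0.413793.
d = −(3/4) ln(1 − 4p/3) = −0.75 ln(1 − 0.551724) = −0.75 ln(0.448276)
  = −0.75 × (-0.802346) = 0.601760 substitutions/site.

0.602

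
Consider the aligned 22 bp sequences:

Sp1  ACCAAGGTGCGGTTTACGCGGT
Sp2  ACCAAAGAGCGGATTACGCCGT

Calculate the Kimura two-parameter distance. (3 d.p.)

0.209

Of 22 sites, 1 differences are transitions and 3 are transversions, so P = 1/22 ≈ 0.045455 and Q = 3/22 ≈ 0.136364.
Under the Kimura two-parameter model, d = −½ ln(1 − 2P − Q) − ¼ ln(1 − 2Q).
1 − 2P − Q = 0.772726, giving −½ ln(0.772726) = 0.128915.
1 − 2Q = 0.727272, giving −¼ ln(0.727272) = 0.079614.
d = 0.128915 + 0.079614 = 0.208529.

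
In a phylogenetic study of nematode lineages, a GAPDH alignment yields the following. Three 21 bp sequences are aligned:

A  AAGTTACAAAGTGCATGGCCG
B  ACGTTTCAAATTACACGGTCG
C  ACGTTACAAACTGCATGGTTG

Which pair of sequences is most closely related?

A and C

A–B: 6/21 differ, p = 0.286, d = 0.360.
A–C: 4/21 differ, p = 0.190, d = 0.220.
B–C: 5/21 differ, p = 0.238, d = 0.286.
The smallest distance is between A and C.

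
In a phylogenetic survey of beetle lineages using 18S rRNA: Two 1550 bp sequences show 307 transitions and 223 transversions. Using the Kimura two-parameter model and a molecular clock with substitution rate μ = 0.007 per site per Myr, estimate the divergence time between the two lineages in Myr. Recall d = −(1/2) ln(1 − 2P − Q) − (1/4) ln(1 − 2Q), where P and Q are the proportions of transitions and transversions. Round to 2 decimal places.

33.79

P = 307/1550 ≈ 0.198065 and Q = 223/1550 ≈ 0.143871.
Under the Kimura two-parameter model, d = −½ ln(1 − 2P − Q) − ¼ ln(1 − 2Q).
1 − 2P − Q = 0.459999, giving −½ ln(0.459999) = 0.388265.
1 − 2Q = 0.712258, giving −¼ ln(0.712258) = 0.084829.
d = 0.388265 + 0.084829 = 0.473094.
Under a molecular clock d = 2μt, so t = d/(2μ) = 0.473094 / (2 × 0.007) = 33.79 Myr.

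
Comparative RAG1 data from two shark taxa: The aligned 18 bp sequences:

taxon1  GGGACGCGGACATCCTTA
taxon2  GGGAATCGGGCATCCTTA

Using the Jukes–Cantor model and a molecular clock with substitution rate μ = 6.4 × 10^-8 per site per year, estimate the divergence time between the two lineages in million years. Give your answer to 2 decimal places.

The sequences differ at 3 of 18 sites (5, 6, 10), so p = 3/18 ≈ 0.166667.
d = −(3/4) ln(1 − 4p/3) = −0.75 ln(1 − 0.222223) = −0.75 ln(0.777777)
  = −0.75 × (-0.251315) = 0.188486 substitutions/site.
Under a molecular clock d = 2μt, so t = d/(2μ) = 0.188486 / (2 × 6.4 × 10^-8) = 1.47 million years.

1.47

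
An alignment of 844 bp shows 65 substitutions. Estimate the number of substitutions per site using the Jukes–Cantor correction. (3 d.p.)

0.081

p = 65/844 ≈ 0.077014.
d = −(3/4) ln(1 − 4p/3) = −0.75 ln(1 − 0.102685) = −0.75 ln(0.897315)
  = −0.75 × (-0.108348) = 0.081261 substitutions/site.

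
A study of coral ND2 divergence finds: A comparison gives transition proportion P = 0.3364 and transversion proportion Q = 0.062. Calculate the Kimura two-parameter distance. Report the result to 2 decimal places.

0.70

Under the Kimura two-parameter model, d = −½ ln(1 − 2P − Q) − ¼ ln(1 − 2Q).
1 − 2P − Q = 0.2652, giving −½ ln(0.2652) = 0.663636.
1 − 2Q = 0.876, giving −¼ ln(0.876) = 0.033097.
d = 0.663636 + 0.033097 = 0.696733.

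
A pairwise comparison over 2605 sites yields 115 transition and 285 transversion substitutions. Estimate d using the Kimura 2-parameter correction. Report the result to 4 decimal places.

0.1719

P = 115/2605 ≈ 0.044146 and Q = 285/2605 ≈ 0.109405.
Under the Kimura two-parameter model, d = −½ ln(1 − 2P − Q) − ¼ ln(1 − 2Q).
1 − 2P − Q = 0.802303, giving −½ ln(0.802303) = 0.110134.
1 − 2Q = 0.78119, giving −¼ ln(0.78119) = 0.061734.
d = 0.110134 + 0.061734 = 0.171868.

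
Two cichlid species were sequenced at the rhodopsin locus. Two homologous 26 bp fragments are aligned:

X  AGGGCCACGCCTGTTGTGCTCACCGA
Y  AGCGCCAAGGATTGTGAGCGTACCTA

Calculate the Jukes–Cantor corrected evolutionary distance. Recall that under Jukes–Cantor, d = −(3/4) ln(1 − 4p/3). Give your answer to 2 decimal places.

The sequences differ at 10 of 26 sites (3, 8, 10, 11, 13, 14, 17, 20, 21, 25), so p = 10/26 ≈ 0.384615.
d = −(3/4) ln(1 − 4p/3) = −0.75 ln(1 − 0.51282) = −0.75 ln(0.48718)
  = −0.75 × (-0.719122) = 0.539342 substitutions/site.

0.54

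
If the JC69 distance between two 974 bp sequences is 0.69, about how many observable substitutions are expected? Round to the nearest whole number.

439

Invert JC69: p = (3/4)(1 − e^(−4d/3)) = 0.75 × (1 − e^(-0.92)) = 0.75 × (1 − 0.398519) = 0.451111.
Expected differing sites = pL ≈ 0.451111 × 974 = 439.382114 ≈ 439.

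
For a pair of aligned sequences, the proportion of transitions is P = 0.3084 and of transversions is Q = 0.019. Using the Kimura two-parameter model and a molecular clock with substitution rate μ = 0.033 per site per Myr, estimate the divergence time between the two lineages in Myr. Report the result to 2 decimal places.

7.80

Under the Kimura two-parameter model, d = −½ ln(1 − 2P − Q) − ¼ ln(1 − 2Q).
1 − 2P − Q = 0.3642, giving −½ ln(0.3642) = 0.505026.
1 − 2Q = 0.962, giving −¼ ln(0.962) = 0.009685.
d = 0.505026 + 0.009685 = 0.514711.
Under a molecular clock d = 2μt, so t = d/(2μ) = 0.514711 / (2 × 0.033) = 7.80 Myr.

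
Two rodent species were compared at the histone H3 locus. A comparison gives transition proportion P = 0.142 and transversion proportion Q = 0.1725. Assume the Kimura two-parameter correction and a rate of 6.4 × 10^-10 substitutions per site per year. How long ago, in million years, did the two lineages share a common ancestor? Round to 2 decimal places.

320.81

Under the Kimura two-parameter model, d = −½ ln(1 − 2P − Q) − ¼ ln(1 − 2Q).
1 − 2P − Q = 0.5435, giving −½ ln(0.5435) = 0.304863.
1 − 2Q = 0.655, giving −¼ ln(0.655) = 0.105780.
d = 0.304863 + 0.105780 = 0.410643.
Under a molecular clock d = 2μt, so t = d/(2μ) = 0.410643 / (2 × 6.4 × 10^-10) = 320.81 million years.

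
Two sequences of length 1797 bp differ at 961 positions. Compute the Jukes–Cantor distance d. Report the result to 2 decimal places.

p = 961/1797 ≈ 0.53478.
d = −(3/4) ln(1 − 4p/3) = −0.75 ln(1 − 0.71304) = −0.75 ln(0.28696)
  = −0.75 × (-1.248412) = 0.936309 substitutions/site.

0.94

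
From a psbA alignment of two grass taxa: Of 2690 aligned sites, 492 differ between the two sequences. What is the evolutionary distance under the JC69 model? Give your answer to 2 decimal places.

0.21

p = 492/2690 ≈ 0.1829.
d = −(3/4) ln(1 − 4p/3) = −0.75 ln(1 − 0.243867) = −0.75 ln(0.756133)
  = −0.75 × (-0.279538) = 0.209654 substitutions/site.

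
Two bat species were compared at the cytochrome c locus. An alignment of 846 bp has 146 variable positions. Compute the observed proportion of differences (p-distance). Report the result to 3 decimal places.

0.173

p = 146/846 = 0.172576… ≈ 0.173 (to 3 d.p.).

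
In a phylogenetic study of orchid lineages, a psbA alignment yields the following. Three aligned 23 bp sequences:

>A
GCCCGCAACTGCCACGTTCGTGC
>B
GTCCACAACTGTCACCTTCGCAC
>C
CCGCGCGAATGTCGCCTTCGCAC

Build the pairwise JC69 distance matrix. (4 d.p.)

A–B: 6/23 sites differ → p ≈ 0.26087, d = −0.75 ln(1 − 0.347827) = 0.320584 ≈ 0.3206.
A–C: 9/23 sites differ → p ≈ 0.391304, d = −0.75 ln(1 − 0.521739) = 0.553199 ≈ 0.5532.
B–C: 7/23 sites differ → p ≈ 0.304348, d = −0.75 ln(1 − 0.405797) = 0.390401 ≈ 0.3904.

d(A,B) = 0.3206, d(A,C) = 0.5532, d(B,C) = 0.3904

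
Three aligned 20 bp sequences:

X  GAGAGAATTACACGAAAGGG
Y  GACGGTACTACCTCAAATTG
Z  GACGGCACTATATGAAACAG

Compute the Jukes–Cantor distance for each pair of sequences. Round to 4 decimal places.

X–Y: 9/20 sites differ → p = 0.45, d = −0.75 ln(1 − 0.6) = 0.687218 ≈ 0.6872.
X–Z: 8/20 sites differ → p = 0.4, d = −0.75 ln(1 − 0.533333) = 0.571605 ≈ 0.5716.
Y–Z: 6/20 sites differ → p = 0.3, d = −0.75 ln(1 − 0.4) = 0.383119 ≈ 0.3831.

d(X,Y) = 0.6872, d(X,Z) = 0.5716, d(Y,Z) = 0.3831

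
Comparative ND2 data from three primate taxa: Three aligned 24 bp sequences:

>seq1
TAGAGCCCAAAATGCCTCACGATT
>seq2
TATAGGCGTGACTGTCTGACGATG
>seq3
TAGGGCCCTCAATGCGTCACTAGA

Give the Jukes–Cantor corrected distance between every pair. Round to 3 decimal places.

d(seq1,seq2) = 0.520, d(seq1,seq3) = 0.369, d(seq2,seq3) = 0.824

seq1–seq2: 9/24 sites differ → p = 0.375, d = −0.75 ln(1 − 0.5) = 0.519860 ≈ 0.520.
seq1–seq3: 7/24 sites differ → p ≈ 0.291667, d = −0.75 ln(1 − 0.388889) = 0.369358 ≈ 0.369.
seq2–seq3: 12/24 sites differ → p = 0.5, d = −0.75 ln(1 − 0.666667) = 0.823960 ≈ 0.824.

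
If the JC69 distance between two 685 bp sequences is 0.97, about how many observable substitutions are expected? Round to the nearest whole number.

373

Invert JC69: p = (3/4)(1 − e^(−4d/3)) = 0.75 × (1 − e^(-1.293333)) = 0.75 × (1 − 0.274355) = 0.544234.
Expected differing sites = pL ≈ 0.544234 × 685 = 372.80029 ≈ 373.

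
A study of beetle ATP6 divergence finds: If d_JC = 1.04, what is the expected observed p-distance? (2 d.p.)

0.56

p = (3/4)(1 − e^(−4d/3)) = 0.75 × (1 − e^(-1.386667)) = 0.75 × (1 − 0.249907) = 0.562570.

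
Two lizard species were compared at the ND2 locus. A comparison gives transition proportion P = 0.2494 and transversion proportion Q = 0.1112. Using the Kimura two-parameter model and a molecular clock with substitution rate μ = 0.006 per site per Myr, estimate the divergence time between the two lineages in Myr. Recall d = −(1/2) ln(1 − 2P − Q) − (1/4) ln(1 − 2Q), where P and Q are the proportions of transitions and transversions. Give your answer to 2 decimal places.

44.47

Under the Kimura two-parameter model, d = −½ ln(1 − 2P − Q) − ¼ ln(1 − 2Q).
1 − 2P − Q = 0.39, giving −½ ln(0.39) = 0.470804.
1 − 2Q = 0.7776, giving −¼ ln(0.7776) = 0.062886.
d = 0.470804 + 0.062886 = 0.533690.
Under a molecular clock d = 2μt, so t = d/(2μ) = 0.533690 / (2 × 0.006) = 44.47 Myr.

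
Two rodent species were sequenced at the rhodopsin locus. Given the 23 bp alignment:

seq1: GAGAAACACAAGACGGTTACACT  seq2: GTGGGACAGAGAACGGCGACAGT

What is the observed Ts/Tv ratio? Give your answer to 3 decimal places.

Transitions are A↔G and C↔T; transversions are all other mismatches.
Transitions: 5. Transversions: 4.
R = 5/4 = 1.250.

1.250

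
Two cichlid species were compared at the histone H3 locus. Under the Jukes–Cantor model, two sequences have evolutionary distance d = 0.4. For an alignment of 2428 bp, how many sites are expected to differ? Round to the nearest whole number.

753

Invert JC69: p = (3/4)(1 − e^(−4d/3)) = 0.75 × (1 − e^(-0.533333)) = 0.75 × (1 − 0.586646) = 0.310016.
Expected differing sites = pL ≈ 0.310016 × 2428 = 752.718848 ≈ 753.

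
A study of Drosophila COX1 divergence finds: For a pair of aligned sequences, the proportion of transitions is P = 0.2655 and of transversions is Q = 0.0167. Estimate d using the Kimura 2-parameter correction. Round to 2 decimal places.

0.41

Under the Kimura two-parameter model, d = −½ ln(1 − 2P − Q) − ¼ ln(1 − 2Q).
1 − 2P − Q = 0.4523, giving −½ ln(0.4523) = 0.396705.
1 − 2Q = 0.9666, giving −¼ ln(0.9666) = 0.008493.
d = 0.396705 + 0.008493 = 0.405198.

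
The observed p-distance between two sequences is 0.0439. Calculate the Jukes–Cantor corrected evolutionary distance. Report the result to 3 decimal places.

d = −(3/4) ln(1 − 4p/3) = −0.75 ln(1 − 0.058533) = −0.75 ln(0.941467)
  = −0.75 × (-0.060316) = 0.045237 substitutions/site.

0.045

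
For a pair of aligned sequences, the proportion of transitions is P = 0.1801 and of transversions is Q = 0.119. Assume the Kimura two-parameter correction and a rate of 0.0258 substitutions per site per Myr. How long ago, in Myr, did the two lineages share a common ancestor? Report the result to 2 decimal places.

7.64

Under the Kimura two-parameter model, d = −½ ln(1 − 2P − Q) − ¼ ln(1 − 2Q).
1 − 2P − Q = 0.5208, giving −½ ln(0.5208) = 0.326195.
1 − 2Q = 0.762, giving −¼ ln(0.762) = 0.067952.
d = 0.326195 + 0.067952 = 0.394147.
Under a molecular clock d = 2μt, so t = d/(2μ) = 0.394147 / (2 × 0.0258) = 7.64 Myr.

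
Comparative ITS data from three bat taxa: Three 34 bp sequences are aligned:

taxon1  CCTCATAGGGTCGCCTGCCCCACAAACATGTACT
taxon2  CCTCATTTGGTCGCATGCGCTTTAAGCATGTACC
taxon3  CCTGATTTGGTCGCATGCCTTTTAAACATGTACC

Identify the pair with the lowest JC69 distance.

taxon2 and taxon3

taxon1–taxon2: 9/34 differ, p = 0.265, d = 0.326.
taxon1–taxon3: 9/34 differ, p = 0.265, d = 0.326.
taxon2–taxon3: 4/34 differ, p = 0.118, d = 0.128.
The smallest distance is between taxon2 and taxon3.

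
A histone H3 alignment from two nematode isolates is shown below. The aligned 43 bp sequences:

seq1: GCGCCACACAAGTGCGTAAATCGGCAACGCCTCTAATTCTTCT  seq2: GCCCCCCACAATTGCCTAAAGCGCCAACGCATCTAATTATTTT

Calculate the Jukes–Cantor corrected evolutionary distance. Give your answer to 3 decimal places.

0.245

The sequences differ at 9 of 43 sites (3, 6, 12, 16, 21, 24, 31, 39, 42), so p = 9/43 ≈ 0.209302.
d = −(3/4) ln(1 − 4p/3) = −0.75 ln(1 − 0.279069) = −0.75 ln(0.720931)
  = −0.75 × (-0.327212) = 0.245409 substitutions/site.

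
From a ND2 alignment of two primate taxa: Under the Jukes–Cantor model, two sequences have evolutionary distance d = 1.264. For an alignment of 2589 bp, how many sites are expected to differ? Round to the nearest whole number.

1582

Invert JC69: p = (3/4)(1 − e^(−4d/3)) = 0.75 × (1 − e^(-1.685333)) = 0.75 × (1 − 0.185383) = 0.610963.
Expected differing sites = pL ≈ 0.610963 × 2589 = 1581.783207 ≈ 1582.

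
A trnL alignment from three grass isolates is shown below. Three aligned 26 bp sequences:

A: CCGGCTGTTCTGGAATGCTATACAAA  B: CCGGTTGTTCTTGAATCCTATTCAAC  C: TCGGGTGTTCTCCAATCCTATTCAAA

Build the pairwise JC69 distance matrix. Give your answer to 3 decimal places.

A–B: 5/26 sites differ → p ≈ 0.192308, d = −0.75 ln(1 − 0.256411) = 0.222200 ≈ 0.222.
A–C: 6/26 sites differ → p ≈ 0.230769, d = −0.75 ln(1 − 0.307692) = 0.275793 ≈ 0.276.
B–C: 5/26 sites differ → p ≈ 0.192308, d = −0.75 ln(1 − 0.256411) = 0.222200 ≈ 0.222.

d(A,B) = 0.222, d(A,C) = 0.276, d(B,C) = 0.222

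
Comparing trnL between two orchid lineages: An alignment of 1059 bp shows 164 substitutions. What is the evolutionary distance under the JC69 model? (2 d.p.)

p = 164/1059 ≈ 0.154863.
d = −(3/4) ln(1 − 4p/3) = −0.75 ln(1 − 0.206484) = −0.75 ln(0.793516)
  = −0.75 × (-0.231282) = 0.173462 substitutions/site.

0.17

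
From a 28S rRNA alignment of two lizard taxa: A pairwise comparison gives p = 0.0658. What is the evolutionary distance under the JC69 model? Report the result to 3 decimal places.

0.069

d = −(3/4) ln(1 − 4p/3) = −0.75 ln(1 − 0.087733) = −0.75 ln(0.912267)
  = −0.75 × (-0.091823) = 0.068867 substitutions/site.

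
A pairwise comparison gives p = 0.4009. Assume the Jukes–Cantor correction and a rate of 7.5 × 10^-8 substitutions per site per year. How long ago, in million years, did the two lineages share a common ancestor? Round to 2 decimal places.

d = −(3/4) ln(1 − 4p/3) = −0.75 ln(1 − 0.534533) = −0.75 ln(0.465467)
  = −0.75 × (-0.764714) = 0.573536 substitutions/site.
Under a molecular clock d = 2μt, so t = d/(2μ) = 0.573536 / (2 × 7.5 × 10^-8) = 3.82 million years.

3.82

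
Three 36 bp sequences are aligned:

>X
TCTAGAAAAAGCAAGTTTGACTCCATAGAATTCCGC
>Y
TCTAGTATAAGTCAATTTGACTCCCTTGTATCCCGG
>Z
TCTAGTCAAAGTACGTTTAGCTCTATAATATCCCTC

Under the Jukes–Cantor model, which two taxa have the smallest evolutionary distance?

X–Y: 10/36 differ, p = 0.278, d = 0.347.
X–Z: 11/36 differ, p = 0.306, d = 0.392.
Y–Z: 13/36 differ, p = 0.361, d = 0.493.
The smallest distance is between X and Y.

X and Y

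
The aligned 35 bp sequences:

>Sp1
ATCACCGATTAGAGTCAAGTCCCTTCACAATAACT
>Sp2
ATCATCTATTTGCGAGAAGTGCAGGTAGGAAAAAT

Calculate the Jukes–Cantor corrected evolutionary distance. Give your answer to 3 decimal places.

The sequences differ at 15 of 35 sites, so p = 15/35 ≈ 0.428571.
d = −(3/4) ln(1 − 4p/3) = −0.75 ln(1 − 0.571428) = −0.75 ln(0.428572)
  = −0.75 × (-0.847297) = 0.635473 substitutions/site.

0.635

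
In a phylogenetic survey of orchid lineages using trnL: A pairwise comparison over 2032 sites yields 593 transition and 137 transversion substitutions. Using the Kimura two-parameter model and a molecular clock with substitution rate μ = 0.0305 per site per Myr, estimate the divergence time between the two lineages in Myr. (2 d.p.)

9.22

P = 593/2032 ≈ 0.291831 and Q = 137/2032 ≈ 0.067421.
Under the Kimura two-parameter model, d = −½ ln(1 − 2P − Q) − ¼ ln(1 − 2Q).
1 − 2P − Q = 0.348917, giving −½ ln(0.348917) = 0.526461.
1 − 2Q = 0.865158, giving −¼ ln(0.865158) = 0.036211.
d = 0.526461 + 0.036211 = 0.562672.
Under a molecular clock d = 2μt, so t = d/(2μ) = 0.562672 / (2 × 0.0305) = 9.22 Myr.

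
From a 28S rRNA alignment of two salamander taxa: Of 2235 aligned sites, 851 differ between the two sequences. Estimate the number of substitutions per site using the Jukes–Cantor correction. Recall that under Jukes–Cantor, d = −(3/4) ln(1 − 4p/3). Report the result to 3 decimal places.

p = 851/2235 ≈ 0.380761.
d = −(3/4) ln(1 − 4p/3) = −0.75 ln(1 − 0.507681) = −0.75 ln(0.492319)
  = −0.75 × (-0.708628) = 0.531471 substitutions/site.

0.531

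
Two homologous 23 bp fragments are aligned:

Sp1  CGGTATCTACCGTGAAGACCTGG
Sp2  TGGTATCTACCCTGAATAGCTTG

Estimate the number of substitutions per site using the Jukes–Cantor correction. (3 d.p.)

0.257

The sequences differ at 5 of 23 sites (1, 12, 17, 19, 22), so p = 5/23 ≈ 0.217391.
d = −(3/4) ln(1 − 4p/3) = −0.75 ln(1 − 0.289855) = −0.75 ln(0.710145)
  = −0.75 × (-0.342286) = 0.256715 substitutions/site.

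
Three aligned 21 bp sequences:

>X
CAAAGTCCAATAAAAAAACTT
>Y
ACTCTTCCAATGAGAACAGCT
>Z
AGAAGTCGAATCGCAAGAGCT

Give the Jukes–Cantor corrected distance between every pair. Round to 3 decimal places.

X–Y: 10/21 sites differ → p ≈ 0.47619, d = −0.75 ln(1 − 0.63492) = 0.755729 ≈ 0.756.
X–Z: 9/21 sites differ → p ≈ 0.428571, d = −0.75 ln(1 − 0.571428) = 0.635472 ≈ 0.635.
Y–Z: 9/21 sites differ → p ≈ 0.428571, d = −0.75 ln(1 − 0.571428) = 0.635472 ≈ 0.635.

d(X,Y) = 0.756, d(X,Z) = 0.635, d(Y,Z) = 0.635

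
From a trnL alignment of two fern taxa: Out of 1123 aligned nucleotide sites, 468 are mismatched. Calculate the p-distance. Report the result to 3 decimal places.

0.417

p = 468/1123 = 0.416740… ≈ 0.417 (to 3 d.p.).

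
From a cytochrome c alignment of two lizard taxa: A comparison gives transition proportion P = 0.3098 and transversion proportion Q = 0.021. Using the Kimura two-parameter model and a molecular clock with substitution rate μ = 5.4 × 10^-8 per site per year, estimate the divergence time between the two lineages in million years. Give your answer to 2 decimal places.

Under the Kimura two-parameter model, d = −½ ln(1 − 2P − Q) − ¼ ln(1 − 2Q).
1 − 2P − Q = 0.3594, giving −½ ln(0.3594) = 0.511660.
1 − 2Q = 0.958, giving −¼ ln(0.958) = 0.010727.
d = 0.511660 + 0.010727 = 0.522387.
Under a molecular clock d = 2μt, so t = d/(2μ) = 0.522387 / (2 × 5.4 × 10^-8) = 4.84 million years.

4.84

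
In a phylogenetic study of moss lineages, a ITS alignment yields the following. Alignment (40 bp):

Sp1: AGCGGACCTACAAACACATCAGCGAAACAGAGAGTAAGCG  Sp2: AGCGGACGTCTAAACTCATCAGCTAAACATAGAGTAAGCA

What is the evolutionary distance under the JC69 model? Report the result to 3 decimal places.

0.199

The sequences differ at 7 of 40 sites (8, 10, 11, 16, 24, 30, 40), so p = 7/40 = 0.175.
d = −(3/4) ln(1 − 4p/3) = −0.75 ln(1 − 0.233333) = −0.75 ln(0.766667)
  = −0.75 × (-0.265703) = 0.199277 substitutions/site.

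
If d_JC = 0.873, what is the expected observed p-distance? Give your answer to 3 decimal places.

0.516

p = (3/4)(1 − e^(−4d/3)) = 0.75 × (1 − e^(-1.164)) = 0.75 × (1 − 0.312235) = 0.515824.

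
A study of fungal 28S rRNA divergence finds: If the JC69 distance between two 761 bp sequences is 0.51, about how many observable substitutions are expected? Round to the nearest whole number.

Invert JC69: p = (3/4)(1 − e^(−4d/3)) = 0.75 × (1 − e^(-0.68)) = 0.75 × (1 − 0.506617) = 0.370037.
Expected differing sites = pL ≈ 0.370037 × 761 = 281.598157 ≈ 282.

282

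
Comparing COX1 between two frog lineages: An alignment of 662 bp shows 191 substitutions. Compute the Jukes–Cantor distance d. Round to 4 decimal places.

p = 191/662 ≈ 0.28852.
d = −(3/4) ln(1 − 4p/3) = −0.75 ln(1 − 0.384693) = −0.75 ln(0.615307)
  = −0.75 × (-0.485634) = 0.364226 substitutions/site.

0.3642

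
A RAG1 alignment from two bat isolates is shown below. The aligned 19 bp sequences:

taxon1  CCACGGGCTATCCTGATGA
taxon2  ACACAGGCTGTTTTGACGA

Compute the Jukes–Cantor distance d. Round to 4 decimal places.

The sequences differ at 6 of 19 sites (1, 5, 10, 12, 13, 17), so p = 6/19 ≈ 0.315789.
d = −(3/4) ln(1 − 4p/3) = −0.75 ln(1 − 0.421052) = −0.75 ln(0.578948)
  = −0.75 × (-0.546543) = 0.409907 substitutions/site.

0.4099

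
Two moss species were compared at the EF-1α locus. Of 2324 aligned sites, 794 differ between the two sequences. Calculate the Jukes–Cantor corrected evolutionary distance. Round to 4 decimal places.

0.4560

p = 794/2324 ≈ 0.341652.
d = −(3/4) ln(1 − 4p/3) = −0.75 ln(1 − 0.455536) = −0.75 ln(0.544464)
  = −0.75 × (-0.607953) = 0.455965 substitutions/site.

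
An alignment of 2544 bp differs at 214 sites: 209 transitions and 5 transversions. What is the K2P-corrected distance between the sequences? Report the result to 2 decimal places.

P = 209/2544 ≈ 0.082154 and Q = 5/2544 ≈ 0.001965.
Under the Kimura two-parameter model, d = −½ ln(1 − 2P − Q) − ¼ ln(1 − 2Q).
1 − 2P − Q = 0.833727, giving −½ ln(0.833727) = 0.090925.
1 − 2Q = 0.99607, giving −¼ ln(0.99607) = 0.000984.
d = 0.090925 + 0.000984 = 0.091909.

0.09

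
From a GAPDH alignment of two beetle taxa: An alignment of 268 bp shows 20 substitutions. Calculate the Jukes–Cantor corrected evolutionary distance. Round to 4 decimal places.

0.0786

p = 20/268 ≈ 0.074627.
d = −(3/4) ln(1 − 4p/3) = −0.75 ln(1 − 0.099503) = −0.75 ln(0.900497)
  = −0.75 × (-0.104808) = 0.078606 substitutions/site.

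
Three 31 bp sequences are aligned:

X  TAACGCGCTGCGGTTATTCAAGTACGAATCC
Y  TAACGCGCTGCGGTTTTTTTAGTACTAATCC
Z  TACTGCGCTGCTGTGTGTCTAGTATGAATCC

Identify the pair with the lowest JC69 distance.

X and Y

X–Y: 4/31 differ, p = 0.129, d = 0.142.
X–Z: 8/31 differ, p = 0.258, d = 0.316.
Y–Z: 8/31 differ, p = 0.258, d = 0.316.
The smallest distance is between X and Y.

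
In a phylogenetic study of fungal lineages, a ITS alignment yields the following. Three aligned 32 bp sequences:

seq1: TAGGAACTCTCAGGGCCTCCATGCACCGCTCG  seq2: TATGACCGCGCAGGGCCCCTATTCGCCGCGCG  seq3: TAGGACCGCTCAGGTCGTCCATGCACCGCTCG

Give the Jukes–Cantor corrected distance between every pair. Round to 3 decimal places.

seq1–seq2: 9/32 sites differ → p = 0.28125, d = −0.75 ln(1 − 0.375) = 0.352503 ≈ 0.353.
seq1–seq3: 4/32 sites differ → p = 0.125, d = −0.75 ln(1 − 0.166667) = 0.136741 ≈ 0.137.
seq2–seq3: 9/32 sites differ → p = 0.28125, d = −0.75 ln(1 − 0.375) = 0.352503 ≈ 0.353.

d(seq1,seq2) = 0.353, d(seq1,seq3) = 0.137, d(seq2,seq3) = 0.353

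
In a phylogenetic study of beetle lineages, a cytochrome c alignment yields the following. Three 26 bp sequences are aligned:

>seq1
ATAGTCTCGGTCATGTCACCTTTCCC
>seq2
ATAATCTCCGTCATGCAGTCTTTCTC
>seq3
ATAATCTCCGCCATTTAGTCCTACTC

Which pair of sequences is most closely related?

seq2 and seq3

seq1–seq2: 7/26 differ, p = 0.269, d = 0.334.
seq1–seq3: 10/26 differ, p = 0.385, d = 0.539.
seq2–seq3: 5/26 differ, p = 0.192, d = 0.222.
The smallest distance is between seq2 and seq3.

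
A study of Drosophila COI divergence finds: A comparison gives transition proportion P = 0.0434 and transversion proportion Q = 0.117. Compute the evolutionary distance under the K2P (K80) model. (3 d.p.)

Under the Kimura two-parameter model, d = −½ ln(1 − 2P − Q) − ¼ ln(1 − 2Q).
1 − 2P − Q = 0.7962, giving −½ ln(0.7962) = 0.113952.
1 − 2Q = 0.766, giving −¼ ln(0.766) = 0.066643.
d = 0.113952 + 0.066643 = 0.180595.

0.181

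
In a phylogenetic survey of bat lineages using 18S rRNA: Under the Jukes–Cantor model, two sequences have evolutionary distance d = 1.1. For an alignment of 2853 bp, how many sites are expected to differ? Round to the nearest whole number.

Invert JC69: p = (3/4)(1 − e^(−4d/3)) = 0.75 × (1 − e^(-1.466667)) = 0.75 × (1 − 0.230693) = 0.576980.
Expected differing sites = pL ≈ 0.576980 × 2853 = 1646.12394 ≈ 1646.

1646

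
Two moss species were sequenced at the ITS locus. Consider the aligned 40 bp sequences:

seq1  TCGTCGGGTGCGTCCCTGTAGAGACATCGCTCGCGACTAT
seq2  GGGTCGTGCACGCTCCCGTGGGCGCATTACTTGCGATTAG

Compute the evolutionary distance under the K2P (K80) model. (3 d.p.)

0.717

Of 40 sites, 12 differences are transitions and 5 are transversions, so P = 12/40 = 0.3 and Q = 5/40 = 0.125.
Under the Kimura two-parameter model, d = −½ ln(1 − 2P − Q) − ¼ ln(1 − 2Q).
1 − 2P − Q = 0.275, giving −½ ln(0.275) = 0.645492.
1 − 2Q = 0.75, giving −¼ ln(0.75) = 0.071921.
d = 0.645492 + 0.071921 = 0.717413.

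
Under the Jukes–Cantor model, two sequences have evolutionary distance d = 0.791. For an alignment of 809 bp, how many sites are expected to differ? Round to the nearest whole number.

Invert JC69: p = (3/4)(1 − e^(−4d/3)) = 0.75 × (1 − e^(-1.054667)) = 0.75 × (1 − 0.348308) = 0.488769.
Expected differing sites = pL ≈ 0.488769 × 809 = 395.414121 ≈ 395.

395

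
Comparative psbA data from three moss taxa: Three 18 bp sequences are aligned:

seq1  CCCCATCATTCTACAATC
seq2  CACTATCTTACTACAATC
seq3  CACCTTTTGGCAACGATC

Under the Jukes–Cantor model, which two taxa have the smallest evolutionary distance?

seq1–seq2: 4/18 differ, p = 0.222, d = 0.264.
seq1–seq3: 8/18 differ, p = 0.444, d = 0.673.
seq2–seq3: 7/18 differ, p = 0.389, d = 0.548.
The smallest distance is between seq1 and seq2.

seq1 and seq2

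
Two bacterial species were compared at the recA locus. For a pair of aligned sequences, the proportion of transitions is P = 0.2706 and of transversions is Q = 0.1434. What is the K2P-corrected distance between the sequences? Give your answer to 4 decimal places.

0.6615

Under the Kimura two-parameter model, d = −½ ln(1 − 2P − Q) − ¼ ln(1 − 2Q).
1 − 2P − Q = 0.3154, giving −½ ln(0.3154) = 0.576957.
1 − 2Q = 0.7132, giving −¼ ln(0.7132) = 0.084498.
d = 0.576957 + 0.084498 = 0.661455.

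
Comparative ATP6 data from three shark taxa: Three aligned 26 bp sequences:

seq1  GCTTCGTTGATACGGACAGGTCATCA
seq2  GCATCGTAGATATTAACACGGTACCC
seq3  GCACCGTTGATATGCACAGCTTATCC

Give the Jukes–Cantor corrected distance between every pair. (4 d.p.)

d(seq1,seq2) = 0.5393, d(seq1,seq3) = 0.3335, d(seq2,seq3) = 0.3961

seq1–seq2: 10/26 sites differ → p ≈ 0.384615, d = −0.75 ln(1 − 0.51282) = 0.539341 ≈ 0.5393.
seq1–seq3: 7/26 sites differ → p ≈ 0.269231, d = −0.75 ln(1 − 0.358975) = 0.333515 ≈ 0.3335.
seq2–seq3: 8/26 sites differ → p ≈ 0.307692, d = −0.75 ln(1 − 0.410256) = 0.396050 ≈ 0.3961.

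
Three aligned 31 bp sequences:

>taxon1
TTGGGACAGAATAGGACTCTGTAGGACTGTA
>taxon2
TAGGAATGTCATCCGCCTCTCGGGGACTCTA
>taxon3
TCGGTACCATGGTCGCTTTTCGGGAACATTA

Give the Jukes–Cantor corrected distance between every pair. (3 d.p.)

taxon1–taxon2: 13/31 sites differ → p ≈ 0.419355, d = −0.75 ln(1 − 0.55914) = 0.614271 ≈ 0.614.
taxon1–taxon3: 18/31 sites differ → p ≈ 0.580645, d = −0.75 ln(1 − 0.774193) = 1.116056 ≈ 1.116.
taxon2–taxon3: 14/31 sites differ → p ≈ 0.451613, d = −0.75 ln(1 − 0.602151) = 0.691262 ≈ 0.691.

d(taxon1,taxon2) = 0.614, d(taxon1,taxon3) = 1.116, d(taxon2,taxon3) = 0.691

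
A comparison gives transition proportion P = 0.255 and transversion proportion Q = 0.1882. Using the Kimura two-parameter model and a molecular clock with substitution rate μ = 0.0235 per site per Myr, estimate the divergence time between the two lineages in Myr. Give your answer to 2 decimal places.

15.26

Under the Kimura two-parameter model, d = −½ ln(1 − 2P − Q) − ¼ ln(1 − 2Q).
1 − 2P − Q = 0.3018, giving −½ ln(0.3018) = 0.598995.
1 − 2Q = 0.6236, giving −¼ ln(0.6236) = 0.118062.
d = 0.598995 + 0.118062 = 0.717057.
Under a molecular clock d = 2μt, so t = d/(2μ) = 0.717057 / (2 × 0.0235) = 15.26 Myr.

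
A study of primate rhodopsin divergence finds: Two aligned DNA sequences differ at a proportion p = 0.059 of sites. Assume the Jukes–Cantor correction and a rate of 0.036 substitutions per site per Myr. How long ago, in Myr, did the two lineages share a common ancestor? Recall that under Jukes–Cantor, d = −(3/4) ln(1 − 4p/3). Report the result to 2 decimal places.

0.85

d = −(3/4) ln(1 − 4p/3) = −0.75 ln(1 − 0.078667) = −0.75 ln(0.921333)
  = −0.75 × (-0.081934) = 0.061451 substitutions/site.
Under a molecular clock d = 2μt, so t = d/(2μ) = 0.061451 / (2 × 0.036) = 0.85 Myr.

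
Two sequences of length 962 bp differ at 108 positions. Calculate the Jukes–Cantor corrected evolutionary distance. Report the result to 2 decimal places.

0.12

p = 108/962 ≈ 0.112266.
d = −(3/4) ln(1 − 4p/3) = −0.75 ln(1 − 0.149688) = −0.75 ln(0.850312)
  = −0.75 × (-0.162152) = 0.121614 substitutions/site.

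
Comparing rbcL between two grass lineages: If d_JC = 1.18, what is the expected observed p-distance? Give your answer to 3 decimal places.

p = (3/4)(1 − e^(−4d/3)) = 0.75 × (1 − e^(-1.573333)) = 0.75 × (1 − 0.207353) = 0.594485.

0.594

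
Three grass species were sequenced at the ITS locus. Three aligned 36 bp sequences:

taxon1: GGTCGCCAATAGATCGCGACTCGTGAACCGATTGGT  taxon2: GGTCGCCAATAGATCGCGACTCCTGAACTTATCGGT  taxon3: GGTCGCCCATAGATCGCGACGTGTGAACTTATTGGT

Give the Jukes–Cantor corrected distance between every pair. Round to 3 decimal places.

d(taxon1,taxon2) = 0.120, d(taxon1,taxon3) = 0.154, d(taxon2,taxon3) = 0.154

taxon1–taxon2: 4/36 sites differ → p ≈ 0.111111, d = −0.75 ln(1 − 0.148148) = 0.120257 ≈ 0.120.
taxon1–taxon3: 5/36 sites differ → p ≈ 0.138889, d = −0.75 ln(1 − 0.185185) = 0.153596 ≈ 0.154.
taxon2–taxon3: 5/36 sites differ → p ≈ 0.138889, d = −0.75 ln(1 − 0.185185) = 0.153596 ≈ 0.154.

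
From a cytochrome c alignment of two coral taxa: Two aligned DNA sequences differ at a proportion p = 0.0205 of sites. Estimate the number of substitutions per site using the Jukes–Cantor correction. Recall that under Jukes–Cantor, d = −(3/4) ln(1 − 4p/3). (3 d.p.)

d = −(3/4) ln(1 − 4p/3) = −0.75 ln(1 − 0.027333) = −0.75 ln(0.972667)
  = −0.75 × (-0.027713) = 0.020785 substitutions/site.

0.021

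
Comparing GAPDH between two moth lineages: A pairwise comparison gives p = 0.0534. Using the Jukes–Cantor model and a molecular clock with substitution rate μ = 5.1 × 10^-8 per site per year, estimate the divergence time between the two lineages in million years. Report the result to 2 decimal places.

d = −(3/4) ln(1 − 4p/3) = −0.75 ln(1 − 0.0712) = −0.75 ln(0.9288)
  = −0.75 × (-0.073862) = 0.055397 substitutions/site.
Under a molecular clock d = 2μt, so t = d/(2μ) = 0.055397 / (2 × 5.1 × 10^-8) = 0.54 million years.

0.54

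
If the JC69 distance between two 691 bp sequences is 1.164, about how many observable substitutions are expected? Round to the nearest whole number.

Invert JC69: p = (3/4)(1 − e^(−4d/3)) = 0.75 × (1 − e^(-1.552)) = 0.75 × (1 − 0.211824) = 0.591132.
Expected differing sites = pL ≈ 0.591132 × 691 = 408.472212 ≈ 408.

408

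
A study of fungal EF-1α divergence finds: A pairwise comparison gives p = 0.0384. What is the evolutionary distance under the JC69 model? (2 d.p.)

0.04

d = −(3/4) ln(1 − 4p/3) = −0.75 ln(1 − 0.0512) = −0.75 ln(0.9488)
  = −0.75 × (-0.052557) = 0.039418 substitutions/site.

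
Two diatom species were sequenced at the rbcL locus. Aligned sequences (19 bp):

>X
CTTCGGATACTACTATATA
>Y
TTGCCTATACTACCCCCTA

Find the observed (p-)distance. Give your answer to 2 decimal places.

0.42

The sequences differ at 8 of 19 positions (sites 1, 3, 5, 6, 14, 15, 16, 17).
p = 8/19 = 0.421052… ≈ 0.42 (to 2 d.p.).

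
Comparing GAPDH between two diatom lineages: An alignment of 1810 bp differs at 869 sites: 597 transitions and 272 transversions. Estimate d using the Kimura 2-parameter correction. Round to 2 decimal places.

P = 597/1810 ≈ 0.329834 and Q = 272/1810 ≈ 0.150276.
Under the Kimura two-parameter model, d = −½ ln(1 − 2P − Q) − ¼ ln(1 − 2Q).
1 − 2P − Q = 0.190056, giving −½ ln(0.190056) = 0.830218.
1 − 2Q = 0.699448, giving −¼ ln(0.699448) = 0.089366.
d = 0.830218 + 0.089366 = 0.919584.

0.92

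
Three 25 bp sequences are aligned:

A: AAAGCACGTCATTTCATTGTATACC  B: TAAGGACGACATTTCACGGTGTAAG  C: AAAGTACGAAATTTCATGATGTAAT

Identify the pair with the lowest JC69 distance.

A–B: 8/25 differ, p = 0.320, d = 0.417.
A–C: 8/25 differ, p = 0.320, d = 0.417.
B–C: 6/25 differ, p = 0.240, d = 0.289.
The smallest distance is between B and C.

B and C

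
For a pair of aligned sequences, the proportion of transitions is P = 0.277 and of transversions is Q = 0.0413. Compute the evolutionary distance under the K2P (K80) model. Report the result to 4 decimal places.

Under the Kimura two-parameter model, d = −½ ln(1 − 2P − Q) − ¼ ln(1 − 2Q).
1 − 2P − Q = 0.4047, giving −½ ln(0.4047) = 0.452305.
1 − 2Q = 0.9174, giving −¼ ln(0.9174) = 0.021553.
d = 0.452305 + 0.021553 = 0.473858.

0.4739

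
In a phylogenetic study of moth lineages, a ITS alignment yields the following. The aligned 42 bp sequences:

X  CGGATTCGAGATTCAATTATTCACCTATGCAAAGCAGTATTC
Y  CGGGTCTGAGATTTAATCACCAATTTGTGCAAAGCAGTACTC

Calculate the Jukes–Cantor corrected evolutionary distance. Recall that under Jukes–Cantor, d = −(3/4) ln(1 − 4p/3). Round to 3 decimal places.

The sequences differ at 12 of 42 sites, so p = 12/42 ≈ 0.285714.
d = −(3/4) ln(1 − 4p/3) = −0.75 ln(1 − 0.380952) = −0.75 ln(0.619048)
  = −0.75 × (-0.479572) = 0.359679 substitutions/site.

0.360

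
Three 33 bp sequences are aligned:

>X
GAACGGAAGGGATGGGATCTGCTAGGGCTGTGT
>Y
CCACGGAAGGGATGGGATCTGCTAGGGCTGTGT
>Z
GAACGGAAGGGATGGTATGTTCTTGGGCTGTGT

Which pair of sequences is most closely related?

X–Y: 2/33 differ, p = 0.061, d = 0.063.
X–Z: 4/33 differ, p = 0.121, d = 0.132.
Y–Z: 6/33 differ, p = 0.182, d = 0.208.
The smallest distance is between X and Y.

X and Y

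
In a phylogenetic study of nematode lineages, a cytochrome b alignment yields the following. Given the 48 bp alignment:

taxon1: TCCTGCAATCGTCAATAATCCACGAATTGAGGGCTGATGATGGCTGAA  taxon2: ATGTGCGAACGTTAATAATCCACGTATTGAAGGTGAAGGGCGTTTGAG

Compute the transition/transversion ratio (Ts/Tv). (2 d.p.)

Transitions are A↔G and C↔T; transversions are all other mismatches.
Transitions: 10. Transversions: 7.
R = 10/7 = 1.428571… ≈ 1.43 (to 2 d.p.).

1.43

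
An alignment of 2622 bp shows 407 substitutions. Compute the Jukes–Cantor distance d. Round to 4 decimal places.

p = 407/2622 ≈ 0.155225.
d = −(3/4) ln(1 − 4p/3) = −0.75 ln(1 − 0.206967) = −0.75 ln(0.793033)
  = −0.75 × (-0.231890) = 0.173918 substitutions/site.

0.1739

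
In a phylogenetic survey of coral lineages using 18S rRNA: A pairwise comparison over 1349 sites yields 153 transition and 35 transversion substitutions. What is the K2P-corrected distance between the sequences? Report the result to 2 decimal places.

0.16

P = 153/1349 ≈ 0.113417 and Q = 35/1349 ≈ 0.025945.
Under the Kimura two-parameter model, d = −½ ln(1 − 2P − Q) − ¼ ln(1 − 2Q).
1 − 2P − Q = 0.747221, giving −½ ln(0.747221) = 0.145697.
1 − 2Q = 0.94811, giving −¼ ln(0.94811) = 0.013321.
d = 0.145697 + 0.013321 = 0.159018.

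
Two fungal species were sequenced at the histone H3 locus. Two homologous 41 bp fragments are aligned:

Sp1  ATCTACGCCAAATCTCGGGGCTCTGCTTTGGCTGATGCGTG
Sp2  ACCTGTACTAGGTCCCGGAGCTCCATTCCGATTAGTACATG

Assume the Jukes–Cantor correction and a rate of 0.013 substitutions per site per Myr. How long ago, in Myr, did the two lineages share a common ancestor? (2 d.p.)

The sequences differ at 20 of 41 sites, so p = 20/41 ≈ 0.487805.
d = −(3/4) ln(1 − 4p/3) = −0.75 ln(1 − 0.650407) = −0.75 ln(0.349593)
  = −0.75 × (-1.050986) = 0.788240 substitutions/site.
Under a molecular clock d = 2μt, so t = d/(2μ) = 0.788240 / (2 × 0.013) = 30.32 Myr.

30.32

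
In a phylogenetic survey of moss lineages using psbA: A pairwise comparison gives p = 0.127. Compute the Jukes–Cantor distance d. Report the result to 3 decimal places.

d = −(3/4) ln(1 − 4p/3) = −0.75 ln(1 − 0.169333) = −0.75 ln(0.830667)
  = −0.75 × (-0.185526) = 0.139145 substitutions/site.

0.139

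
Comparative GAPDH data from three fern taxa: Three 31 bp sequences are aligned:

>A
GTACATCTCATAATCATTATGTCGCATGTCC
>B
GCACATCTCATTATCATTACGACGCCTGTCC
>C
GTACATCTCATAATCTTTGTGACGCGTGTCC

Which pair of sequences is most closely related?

A–B: 5/31 differ, p = 0.161, d = 0.182.
A–C: 4/31 differ, p = 0.129, d = 0.142.
B–C: 6/31 differ, p = 0.194, d = 0.224.
The smallest distance is between A and C.

A and C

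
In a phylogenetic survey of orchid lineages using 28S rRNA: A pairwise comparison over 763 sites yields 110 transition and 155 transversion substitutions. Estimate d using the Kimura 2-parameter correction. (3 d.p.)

P = 110/763 ≈ 0.144168 and Q = 155/763 ≈ 0.203145.
Under the Kimura two-parameter model, d = −½ ln(1 − 2P − Q) − ¼ ln(1 − 2Q).
1 − 2P − Q = 0.508519, giving −½ ln(0.508519) = 0.338126.
1 − 2Q = 0.59371, giving −¼ ln(0.59371) = 0.130341.
d = 0.338126 + 0.130341 = 0.468467.

0.468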